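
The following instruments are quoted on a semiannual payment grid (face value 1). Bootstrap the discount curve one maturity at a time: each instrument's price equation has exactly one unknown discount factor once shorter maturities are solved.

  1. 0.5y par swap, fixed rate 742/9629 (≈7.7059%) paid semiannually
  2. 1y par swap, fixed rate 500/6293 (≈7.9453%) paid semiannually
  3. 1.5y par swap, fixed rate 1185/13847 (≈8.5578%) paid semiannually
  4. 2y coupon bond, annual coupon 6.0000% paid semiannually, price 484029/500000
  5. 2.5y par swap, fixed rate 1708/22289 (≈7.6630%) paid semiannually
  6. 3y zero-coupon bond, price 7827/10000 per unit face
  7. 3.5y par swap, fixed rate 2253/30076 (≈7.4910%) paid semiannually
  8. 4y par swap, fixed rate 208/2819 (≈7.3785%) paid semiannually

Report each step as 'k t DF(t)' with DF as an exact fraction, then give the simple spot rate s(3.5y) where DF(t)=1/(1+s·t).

1 1/2 9629/10000
2 1 37/40
3 3/2 1763/2000
4 2 537/625
5 5/2 2073/2500
6 3 7827/10000
7 7/2 7747/10000
8 4 469/625
s(3.5y) = (1/(7747/10000) − 1)/(7/2) = 4506/54229 ≈ 8.3092%

step 1 [0.5y] swap r/2=371/9629: DF=(1 − 371/9629·(0))/(1+371/9629) = 9629/10000 ≈ 0.962900
step 2 [1y] swap r/2=250/6293: DF=(1 − 250/6293·(0.962900))/(1+250/6293) = 37/40 ≈ 0.925000
step 3 [1.5y] swap r/2=1185/27694: DF=(1 − 1185/27694·(0.962900+0.925000))/(1+1185/27694) = 1763/2000 ≈ 0.881500
step 4 [2y] bond c/2=3/100: DF=(484029/500000 − 3/100·(0.962900+0.925000+0.881500))/(1+3/100) = 537/625 ≈ 0.859200
step 5 [2.5y] swap r/2=854/22289: DF=(1 − 854/22289·(0.962900+0.925000+0.881500+0.859200))/(1+854/22289) = 2073/2500 ≈ 0.829200
step 6 [3y] zero: DF = P = 7827/10000 ≈ 0.782700
step 7 [3.5y] swap r/2=2253/60152: DF=(1 − 2253/60152·(0.962900+0.925000+0.881500+0.859200+0.829200+0.782700))/(1+2253/60152) = 7747/10000 ≈ 0.774700
step 8 [4y] swap r/2=104/2819: DF=(1 − 104/2819·(0.962900+0.925000+0.881500+0.859200+0.829200+0.782700+0.774700))/(1+104/2819) = 469/625 ≈ 0.750400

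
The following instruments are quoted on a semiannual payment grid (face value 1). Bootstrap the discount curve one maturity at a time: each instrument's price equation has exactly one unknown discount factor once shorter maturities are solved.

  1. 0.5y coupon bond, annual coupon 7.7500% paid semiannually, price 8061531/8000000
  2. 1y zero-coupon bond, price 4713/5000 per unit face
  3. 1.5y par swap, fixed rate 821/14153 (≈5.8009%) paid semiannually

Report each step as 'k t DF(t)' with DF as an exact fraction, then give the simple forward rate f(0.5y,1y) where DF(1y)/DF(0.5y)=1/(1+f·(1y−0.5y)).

step 1 [0.5y] bond c/2=31/800: DF=(8061531/8000000 − 31/800·(0))/(1+31/800) = 9701/10000 ≈ 0.970100
step 2 [1y] zero: DF = P = 4713/5000 ≈ 0.942600
step 3 [1.5y] swap r/2=821/28306: DF=(1 − 821/28306·(0.970100+0.942600))/(1+821/28306) = 9179/10000 ≈ 0.917900

1 1/2 9701/10000
2 1 4713/5000
3 3/2 9179/10000
f(0.5y,1y) = ((9701/10000)/(4713/5000) − 1)/(1/2) = 275/4713 ≈ 5.8349%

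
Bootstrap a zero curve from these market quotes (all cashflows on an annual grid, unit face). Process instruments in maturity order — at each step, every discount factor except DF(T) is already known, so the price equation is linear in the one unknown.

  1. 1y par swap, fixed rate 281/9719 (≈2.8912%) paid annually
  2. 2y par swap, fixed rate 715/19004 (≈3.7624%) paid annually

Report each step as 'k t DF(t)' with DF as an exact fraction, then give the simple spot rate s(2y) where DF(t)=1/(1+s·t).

step 1 [1y] swap r/1=281/9719: DF=(1 − 281/9719·(0))/(1+281/9719) = 9719/10000 ≈ 0.971900
step 2 [2y] swap r/1=715/19004: DF=(1 − 715/19004·(0.971900))/(1+715/19004) = 1857/2000 ≈ 0.928500

1 1 9719/10000
2 2 1857/2000
s(2y) = (1/(1857/2000) − 1)/(2) = 143/3714 ≈ 3.8503%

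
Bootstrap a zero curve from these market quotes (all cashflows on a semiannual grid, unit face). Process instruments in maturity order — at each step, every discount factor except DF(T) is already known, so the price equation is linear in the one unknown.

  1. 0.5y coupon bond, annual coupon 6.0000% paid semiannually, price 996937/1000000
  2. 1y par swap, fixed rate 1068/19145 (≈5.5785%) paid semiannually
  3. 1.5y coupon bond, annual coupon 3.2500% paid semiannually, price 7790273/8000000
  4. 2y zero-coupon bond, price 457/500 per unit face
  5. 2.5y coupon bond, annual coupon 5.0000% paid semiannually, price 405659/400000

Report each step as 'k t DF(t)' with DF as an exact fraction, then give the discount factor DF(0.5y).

1 1/2 9679/10000
2 1 4733/5000
3 3/2 2319/2500
4 2 457/500
5 5/2 4489/5000
DF(0.5y) = 9679/10000 ≈ 0.967900

step 1 [0.5y] bond c/2=3/100: DF=(996937/1000000 − 3/100·(0))/(1+3/100) = 9679/10000 ≈ 0.967900
step 2 [1y] swap r/2=534/19145: DF=(1 − 534/19145·(0.967900))/(1+534/19145) = 4733/5000 ≈ 0.946600
step 3 [1.5y] bond c/2=13/800: DF=(7790273/8000000 − 13/800·(0.967900+0.946600))/(1+13/800) = 2319/2500 ≈ 0.927600
step 4 [2y] zero: DF = P = 457/500 ≈ 0.914000
step 5 [2.5y] bond c/2=1/40: DF=(405659/400000 − 1/40·(0.967900+0.946600+0.927600+0.914000))/(1+1/40) = 4489/5000 ≈ 0.897800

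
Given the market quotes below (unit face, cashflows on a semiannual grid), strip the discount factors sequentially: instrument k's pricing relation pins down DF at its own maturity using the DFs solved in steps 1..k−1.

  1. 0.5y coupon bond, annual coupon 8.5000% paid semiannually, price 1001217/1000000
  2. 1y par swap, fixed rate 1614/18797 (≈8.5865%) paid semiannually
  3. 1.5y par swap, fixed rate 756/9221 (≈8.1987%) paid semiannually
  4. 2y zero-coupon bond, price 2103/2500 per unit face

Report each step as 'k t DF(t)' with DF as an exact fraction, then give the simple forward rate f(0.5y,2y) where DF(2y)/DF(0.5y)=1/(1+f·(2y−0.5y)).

1 1/2 2401/2500
2 1 9193/10000
3 3/2 4433/5000
4 2 2103/2500
f(0.5y,2y) = ((2401/2500)/(2103/2500) − 1)/(3/2) = 596/6309 ≈ 9.4468%

step 1 [0.5y] bond c/2=17/400: DF=(1001217/1000000 − 17/400·(0))/(1+17/400) = 2401/2500 ≈ 0.960400
step 2 [1y] swap r/2=807/18797: DF=(1 − 807/18797·(0.960400))/(1+807/18797) = 9193/10000 ≈ 0.919300
step 3 [1.5y] swap r/2=378/9221: DF=(1 − 378/9221·(0.960400+0.919300))/(1+378/9221) = 4433/5000 ≈ 0.886600
step 4 [2y] zero: DF = P = 2103/2500 ≈ 0.841200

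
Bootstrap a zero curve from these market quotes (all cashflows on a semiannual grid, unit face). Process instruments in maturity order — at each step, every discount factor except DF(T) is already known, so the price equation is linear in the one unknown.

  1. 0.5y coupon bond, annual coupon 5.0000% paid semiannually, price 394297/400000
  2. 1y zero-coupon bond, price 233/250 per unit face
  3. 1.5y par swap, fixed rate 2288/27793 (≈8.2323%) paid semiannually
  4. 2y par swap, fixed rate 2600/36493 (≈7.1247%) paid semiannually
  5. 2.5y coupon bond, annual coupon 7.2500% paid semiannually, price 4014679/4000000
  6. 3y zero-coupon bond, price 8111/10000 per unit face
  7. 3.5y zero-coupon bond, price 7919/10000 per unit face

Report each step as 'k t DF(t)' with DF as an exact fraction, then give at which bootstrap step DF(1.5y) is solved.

1 1/2 9617/10000
2 1 233/250
3 3/2 1107/1250
4 2 87/100
5 5/2 8409/10000
6 3 8111/10000
7 7/2 7919/10000
DF(1.5y) is solved at step 3

step 1 [0.5y] bond c/2=1/40: DF=(394297/400000 − 1/40·(0))/(1+1/40) = 9617/10000 ≈ 0.961700
step 2 [1y] zero: DF = P = 233/250 ≈ 0.932000
step 3 [1.5y] swap r/2=1144/27793: DF=(1 − 1144/27793·(0.961700+0.932000))/(1+1144/27793) = 1107/1250 ≈ 0.885600
step 4 [2y] swap r/2=1300/36493: DF=(1 − 1300/36493·(0.961700+0.932000+0.885600))/(1+1300/36493) = 87/100 ≈ 0.870000
step 5 [2.5y] bond c/2=29/800: DF=(4014679/4000000 − 29/800·(0.961700+0.932000+0.885600+0.870000))/(1+29/800) = 8409/10000 ≈ 0.840900
step 6 [3y] zero: DF = P = 8111/10000 ≈ 0.811100
step 7 [3.5y] zero: DF = P = 7919/10000 ≈ 0.791900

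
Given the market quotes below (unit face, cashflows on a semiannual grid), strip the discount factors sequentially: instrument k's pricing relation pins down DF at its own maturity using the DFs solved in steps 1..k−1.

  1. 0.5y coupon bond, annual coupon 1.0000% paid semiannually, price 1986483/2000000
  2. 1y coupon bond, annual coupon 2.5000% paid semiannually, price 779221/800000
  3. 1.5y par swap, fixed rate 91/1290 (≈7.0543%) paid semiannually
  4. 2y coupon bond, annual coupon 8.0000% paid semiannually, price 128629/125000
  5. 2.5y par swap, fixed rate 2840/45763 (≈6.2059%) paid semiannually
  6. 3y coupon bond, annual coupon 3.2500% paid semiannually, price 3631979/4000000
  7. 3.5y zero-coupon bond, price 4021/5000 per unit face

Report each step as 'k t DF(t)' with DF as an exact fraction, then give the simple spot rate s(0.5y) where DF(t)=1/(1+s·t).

step 1 [0.5y] bond c/2=1/200: DF=(1986483/2000000 − 1/200·(0))/(1+1/200) = 9883/10000 ≈ 0.988300
step 2 [1y] bond c/2=1/80: DF=(779221/800000 − 1/80·(0.988300))/(1+1/80) = 4749/5000 ≈ 0.949800
step 3 [1.5y] swap r/2=91/2580: DF=(1 − 91/2580·(0.988300+0.949800))/(1+91/2580) = 8999/10000 ≈ 0.899900
step 4 [2y] bond c/2=1/25: DF=(128629/125000 − 1/25·(0.988300+0.949800+0.899900))/(1+1/25) = 8803/10000 ≈ 0.880300
step 5 [2.5y] swap r/2=1420/45763: DF=(1 − 1420/45763·(0.988300+0.949800+0.899900+0.880300))/(1+1420/45763) = 429/500 ≈ 0.858000
step 6 [3y] bond c/2=13/800: DF=(3631979/4000000 − 13/800·(0.988300+0.949800+0.899900+0.880300+0.858000))/(1+13/800) = 8203/10000 ≈ 0.820300
step 7 [3.5y] zero: DF = P = 4021/5000 ≈ 0.804200

1 1/2 9883/10000
2 1 4749/5000
3 3/2 8999/10000
4 2 8803/10000
5 5/2 429/500
6 3 8203/10000
7 7/2 4021/5000
s(0.5y) = (1/(9883/10000) − 1)/(1/2) = 234/9883 ≈ 2.3677%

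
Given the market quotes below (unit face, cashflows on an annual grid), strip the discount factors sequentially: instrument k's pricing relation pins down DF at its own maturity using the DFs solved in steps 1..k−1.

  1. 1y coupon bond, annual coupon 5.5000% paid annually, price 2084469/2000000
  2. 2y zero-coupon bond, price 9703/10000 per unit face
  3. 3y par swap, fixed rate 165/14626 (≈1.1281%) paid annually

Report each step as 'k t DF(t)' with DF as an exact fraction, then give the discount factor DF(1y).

1 1 9879/10000
2 2 9703/10000
3 3 967/1000
DF(1y) = 9879/10000 ≈ 0.987900

step 1 [1y] bond c/1=11/200: DF=(2084469/2000000 − 11/200·(0))/(1+11/200) = 9879/10000 ≈ 0.987900
step 2 [2y] zero: DF = P = 9703/10000 ≈ 0.970300
step 3 [3y] swap r/1=165/14626: DF=(1 − 165/14626·(0.987900+0.970300))/(1+165/14626) = 967/1000 ≈ 0.967000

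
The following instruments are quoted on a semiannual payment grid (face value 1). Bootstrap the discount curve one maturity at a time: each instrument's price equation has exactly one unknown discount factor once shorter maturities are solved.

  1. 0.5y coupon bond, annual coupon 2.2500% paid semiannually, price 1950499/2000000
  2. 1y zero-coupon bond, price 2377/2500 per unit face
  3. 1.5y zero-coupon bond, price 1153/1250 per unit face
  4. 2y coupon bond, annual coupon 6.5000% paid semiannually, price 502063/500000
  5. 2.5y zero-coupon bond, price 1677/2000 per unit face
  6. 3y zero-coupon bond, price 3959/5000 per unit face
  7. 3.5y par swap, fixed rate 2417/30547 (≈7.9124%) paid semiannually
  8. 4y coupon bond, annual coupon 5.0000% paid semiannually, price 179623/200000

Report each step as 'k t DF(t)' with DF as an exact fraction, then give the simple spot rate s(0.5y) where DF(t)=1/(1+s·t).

step 1 [0.5y] bond c/2=9/800: DF=(1950499/2000000 − 9/800·(0))/(1+9/800) = 2411/2500 ≈ 0.964400
step 2 [1y] zero: DF = P = 2377/2500 ≈ 0.950800
step 3 [1.5y] zero: DF = P = 1153/1250 ≈ 0.922400
step 4 [2y] bond c/2=13/400: DF=(502063/500000 − 13/400·(0.964400+0.950800+0.922400))/(1+13/400) = 552/625 ≈ 0.883200
step 5 [2.5y] zero: DF = P = 1677/2000 ≈ 0.838500
step 6 [3y] zero: DF = P = 3959/5000 ≈ 0.791800
step 7 [3.5y] swap r/2=2417/61094: DF=(1 − 2417/61094·(0.964400+0.950800+0.922400+0.883200+0.838500+0.791800))/(1+2417/61094) = 7583/10000 ≈ 0.758300
step 8 [4y] bond c/2=1/40: DF=(179623/200000 − 1/40·(0.964400+0.950800+0.922400+0.883200+0.838500+0.791800+0.758300))/(1+1/40) = 909/1250 ≈ 0.727200

1 1/2 2411/2500
2 1 2377/2500
3 3/2 1153/1250
4 2 552/625
5 5/2 1677/2000
6 3 3959/5000
7 7/2 7583/10000
8 4 909/1250
s(0.5y) = (1/(2411/2500) − 1)/(1/2) = 178/2411 ≈ 7.3828%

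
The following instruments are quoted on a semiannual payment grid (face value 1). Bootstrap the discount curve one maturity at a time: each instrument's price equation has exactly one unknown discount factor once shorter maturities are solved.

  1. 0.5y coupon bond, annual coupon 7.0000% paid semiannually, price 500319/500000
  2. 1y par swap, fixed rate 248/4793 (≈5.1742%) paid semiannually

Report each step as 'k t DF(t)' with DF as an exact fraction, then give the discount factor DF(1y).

step 1 [0.5y] bond c/2=7/200: DF=(500319/500000 − 7/200·(0))/(1+7/200) = 2417/2500 ≈ 0.966800
step 2 [1y] swap r/2=124/4793: DF=(1 − 124/4793·(0.966800))/(1+124/4793) = 594/625 ≈ 0.950400

1 1/2 2417/2500
2 1 594/625
DF(1y) = 594/625 ≈ 0.950400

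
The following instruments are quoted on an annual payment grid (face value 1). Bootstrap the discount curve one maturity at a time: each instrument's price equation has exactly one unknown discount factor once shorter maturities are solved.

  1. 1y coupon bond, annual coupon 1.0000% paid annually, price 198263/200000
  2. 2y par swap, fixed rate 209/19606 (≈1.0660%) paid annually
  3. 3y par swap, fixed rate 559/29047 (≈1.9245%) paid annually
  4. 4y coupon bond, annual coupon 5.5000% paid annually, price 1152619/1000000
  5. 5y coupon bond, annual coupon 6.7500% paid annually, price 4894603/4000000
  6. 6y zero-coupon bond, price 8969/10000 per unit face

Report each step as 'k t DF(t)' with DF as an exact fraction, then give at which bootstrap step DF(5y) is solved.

step 1 [1y] bond c/1=1/100: DF=(198263/200000 − 1/100·(0))/(1+1/100) = 1963/2000 ≈ 0.981500
step 2 [2y] swap r/1=209/19606: DF=(1 − 209/19606·(0.981500))/(1+209/19606) = 9791/10000 ≈ 0.979100
step 3 [3y] swap r/1=559/29047: DF=(1 − 559/29047·(0.981500+0.979100))/(1+559/29047) = 9441/10000 ≈ 0.944100
step 4 [4y] bond c/1=11/200: DF=(1152619/1000000 − 11/200·(0.981500+0.979100+0.944100))/(1+11/200) = 9411/10000 ≈ 0.941100
step 5 [5y] bond c/1=27/400: DF=(4894603/4000000 − 27/400·(0.981500+0.979100+0.944100+0.941100))/(1+27/400) = 9031/10000 ≈ 0.903100
step 6 [6y] zero: DF = P = 8969/10000 ≈ 0.896900

1 1 1963/2000
2 2 9791/10000
3 3 9441/10000
4 4 9411/10000
5 5 9031/10000
6 6 8969/10000
DF(5y) is solved at step 5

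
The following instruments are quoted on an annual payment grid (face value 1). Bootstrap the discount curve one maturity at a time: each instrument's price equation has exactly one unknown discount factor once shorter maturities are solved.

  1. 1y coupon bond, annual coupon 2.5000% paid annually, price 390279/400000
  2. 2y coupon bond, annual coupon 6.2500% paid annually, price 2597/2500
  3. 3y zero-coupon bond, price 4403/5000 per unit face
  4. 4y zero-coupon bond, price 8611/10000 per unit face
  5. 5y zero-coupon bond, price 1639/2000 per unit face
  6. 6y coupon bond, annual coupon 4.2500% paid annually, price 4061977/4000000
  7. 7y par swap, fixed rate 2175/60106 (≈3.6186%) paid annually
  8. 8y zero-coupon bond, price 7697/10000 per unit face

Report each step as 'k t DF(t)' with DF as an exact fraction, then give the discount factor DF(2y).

step 1 [1y] bond c/1=1/40: DF=(390279/400000 − 1/40·(0))/(1+1/40) = 9519/10000 ≈ 0.951900
step 2 [2y] bond c/1=1/16: DF=(2597/2500 − 1/16·(0.951900))/(1+1/16) = 9217/10000 ≈ 0.921700
step 3 [3y] zero: DF = P = 4403/5000 ≈ 0.880600
step 4 [4y] zero: DF = P = 8611/10000 ≈ 0.861100
step 5 [5y] zero: DF = P = 1639/2000 ≈ 0.819500
step 6 [6y] bond c/1=17/400: DF=(4061977/4000000 − 17/400·(0.951900+0.921700+0.880600+0.861100+0.819500))/(1+17/400) = 7933/10000 ≈ 0.793300
step 7 [7y] swap r/1=2175/60106: DF=(1 − 2175/60106·(0.951900+0.921700+0.880600+0.861100+0.819500+0.793300))/(1+2175/60106) = 313/400 ≈ 0.782500
step 8 [8y] zero: DF = P = 7697/10000 ≈ 0.769700

1 1 9519/10000
2 2 9217/10000
3 3 4403/5000
4 4 8611/10000
5 5 1639/2000
6 6 7933/10000
7 7 313/400
8 8 7697/10000
DF(2y) = 9217/10000 ≈ 0.921700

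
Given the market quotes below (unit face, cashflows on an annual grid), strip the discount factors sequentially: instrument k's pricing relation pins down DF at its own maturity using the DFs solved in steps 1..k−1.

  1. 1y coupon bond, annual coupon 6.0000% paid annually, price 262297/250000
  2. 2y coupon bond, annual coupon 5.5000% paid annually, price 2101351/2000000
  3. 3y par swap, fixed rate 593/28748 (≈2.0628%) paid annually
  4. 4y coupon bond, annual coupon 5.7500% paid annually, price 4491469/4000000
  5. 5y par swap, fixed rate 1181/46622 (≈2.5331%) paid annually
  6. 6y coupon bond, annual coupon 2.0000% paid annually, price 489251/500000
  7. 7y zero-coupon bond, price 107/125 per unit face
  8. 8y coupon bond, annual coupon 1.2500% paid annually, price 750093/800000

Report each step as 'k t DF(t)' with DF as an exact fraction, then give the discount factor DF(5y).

1 1 4949/5000
2 2 9443/10000
3 3 9407/10000
4 4 1811/2000
5 5 8819/10000
6 6 8679/10000
7 7 107/125
8 8 1059/1250
DF(5y) = 8819/10000 ≈ 0.881900

step 1 [1y] bond c/1=3/50: DF=(262297/250000 − 3/50·(0))/(1+3/50) = 4949/5000 ≈ 0.989800
step 2 [2y] bond c/1=11/200: DF=(2101351/2000000 − 11/200·(0.989800))/(1+11/200) = 9443/10000 ≈ 0.944300
step 3 [3y] swap r/1=593/28748: DF=(1 − 593/28748·(0.989800+0.944300))/(1+593/28748) = 9407/10000 ≈ 0.940700
step 4 [4y] bond c/1=23/400: DF=(4491469/4000000 − 23/400·(0.989800+0.944300+0.940700))/(1+23/400) = 1811/2000 ≈ 0.905500
step 5 [5y] swap r/1=1181/46622: DF=(1 − 1181/46622·(0.989800+0.944300+0.940700+0.905500))/(1+1181/46622) = 8819/10000 ≈ 0.881900
step 6 [6y] bond c/1=1/50: DF=(489251/500000 − 1/50·(0.989800+0.944300+0.940700+0.905500+0.881900))/(1+1/50) = 8679/10000 ≈ 0.867900
step 7 [7y] zero: DF = P = 107/125 ≈ 0.856000
step 8 [8y] bond c/1=1/80: DF=(750093/800000 − 1/80·(0.989800+0.944300+0.940700+0.905500+0.881900+0.867900+0.856000))/(1+1/80) = 1059/1250 ≈ 0.847200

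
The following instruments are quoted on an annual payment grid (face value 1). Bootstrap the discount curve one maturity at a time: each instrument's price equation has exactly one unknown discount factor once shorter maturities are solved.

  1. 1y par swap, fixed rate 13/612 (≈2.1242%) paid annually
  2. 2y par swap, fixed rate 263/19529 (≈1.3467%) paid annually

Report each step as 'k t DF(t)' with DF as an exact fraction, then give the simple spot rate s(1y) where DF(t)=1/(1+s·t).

1 1 612/625
2 2 9737/10000
s(1y) = (1/(612/625) − 1)/(1) = 13/612 ≈ 2.1242%

step 1 [1y] swap r/1=13/612: DF=(1 − 13/612·(0))/(1+13/612) = 612/625 ≈ 0.979200
step 2 [2y] swap r/1=263/19529: DF=(1 − 263/19529·(0.979200))/(1+263/19529) = 9737/10000 ≈ 0.973700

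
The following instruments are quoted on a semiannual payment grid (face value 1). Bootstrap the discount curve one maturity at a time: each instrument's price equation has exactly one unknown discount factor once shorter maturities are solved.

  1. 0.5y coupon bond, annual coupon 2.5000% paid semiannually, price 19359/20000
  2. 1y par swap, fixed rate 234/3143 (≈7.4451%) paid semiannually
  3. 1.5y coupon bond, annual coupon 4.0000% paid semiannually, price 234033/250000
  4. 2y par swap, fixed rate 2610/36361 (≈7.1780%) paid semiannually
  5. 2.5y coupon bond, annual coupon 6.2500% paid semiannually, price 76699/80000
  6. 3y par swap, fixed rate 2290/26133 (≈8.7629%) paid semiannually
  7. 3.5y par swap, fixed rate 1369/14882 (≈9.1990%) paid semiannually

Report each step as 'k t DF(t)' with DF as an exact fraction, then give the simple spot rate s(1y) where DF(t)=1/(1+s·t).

step 1 [0.5y] bond c/2=1/80: DF=(19359/20000 − 1/80·(0))/(1+1/80) = 239/250 ≈ 0.956000
step 2 [1y] swap r/2=117/3143: DF=(1 − 117/3143·(0.956000))/(1+117/3143) = 4649/5000 ≈ 0.929800
step 3 [1.5y] bond c/2=1/50: DF=(234033/250000 − 1/50·(0.956000+0.929800))/(1+1/50) = 1101/1250 ≈ 0.880800
step 4 [2y] swap r/2=1305/36361: DF=(1 − 1305/36361·(0.956000+0.929800+0.880800))/(1+1305/36361) = 1739/2000 ≈ 0.869500
step 5 [2.5y] bond c/2=1/32: DF=(76699/80000 − 1/32·(0.956000+0.929800+0.880800+0.869500))/(1+1/32) = 1639/2000 ≈ 0.819500
step 6 [3y] swap r/2=1145/26133: DF=(1 − 1145/26133·(0.956000+0.929800+0.880800+0.869500+0.819500))/(1+1145/26133) = 771/1000 ≈ 0.771000
step 7 [3.5y] swap r/2=1369/29764: DF=(1 − 1369/29764·(0.956000+0.929800+0.880800+0.869500+0.819500+0.771000))/(1+1369/29764) = 3631/5000 ≈ 0.726200

1 1/2 239/250
2 1 4649/5000
3 3/2 1101/1250
4 2 1739/2000
5 5/2 1639/2000
6 3 771/1000
7 7/2 3631/5000
s(1y) = (1/(4649/5000) − 1)/(1) = 351/4649 ≈ 7.5500%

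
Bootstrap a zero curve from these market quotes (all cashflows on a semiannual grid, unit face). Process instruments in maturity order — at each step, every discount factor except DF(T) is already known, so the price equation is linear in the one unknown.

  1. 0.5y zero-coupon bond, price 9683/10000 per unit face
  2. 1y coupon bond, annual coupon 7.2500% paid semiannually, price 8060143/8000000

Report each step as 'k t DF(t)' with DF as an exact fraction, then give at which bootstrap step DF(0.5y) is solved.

1 1/2 9683/10000
2 1 1173/1250
DF(0.5y) is solved at step 1

step 1 [0.5y] zero: DF = P = 9683/10000 ≈ 0.968300
step 2 [1y] bond c/2=29/800: DF=(8060143/8000000 − 29/800·(0.968300))/(1+29/800) = 1173/1250 ≈ 0.938400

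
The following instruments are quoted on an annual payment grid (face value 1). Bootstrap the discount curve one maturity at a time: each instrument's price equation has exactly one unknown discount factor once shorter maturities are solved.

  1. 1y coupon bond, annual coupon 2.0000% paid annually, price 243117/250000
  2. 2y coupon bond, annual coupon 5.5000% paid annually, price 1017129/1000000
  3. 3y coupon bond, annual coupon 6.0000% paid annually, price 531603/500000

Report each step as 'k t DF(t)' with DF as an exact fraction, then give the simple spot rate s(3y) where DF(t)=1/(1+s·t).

step 1 [1y] bond c/1=1/50: DF=(243117/250000 − 1/50·(0))/(1+1/50) = 4767/5000 ≈ 0.953400
step 2 [2y] bond c/1=11/200: DF=(1017129/1000000 − 11/200·(0.953400))/(1+11/200) = 1143/1250 ≈ 0.914400
step 3 [3y] bond c/1=3/50: DF=(531603/500000 − 3/50·(0.953400+0.914400))/(1+3/50) = 8973/10000 ≈ 0.897300

1 1 4767/5000
2 2 1143/1250
3 3 8973/10000
s(3y) = (1/(8973/10000) − 1)/(3) = 1027/26919 ≈ 3.8151%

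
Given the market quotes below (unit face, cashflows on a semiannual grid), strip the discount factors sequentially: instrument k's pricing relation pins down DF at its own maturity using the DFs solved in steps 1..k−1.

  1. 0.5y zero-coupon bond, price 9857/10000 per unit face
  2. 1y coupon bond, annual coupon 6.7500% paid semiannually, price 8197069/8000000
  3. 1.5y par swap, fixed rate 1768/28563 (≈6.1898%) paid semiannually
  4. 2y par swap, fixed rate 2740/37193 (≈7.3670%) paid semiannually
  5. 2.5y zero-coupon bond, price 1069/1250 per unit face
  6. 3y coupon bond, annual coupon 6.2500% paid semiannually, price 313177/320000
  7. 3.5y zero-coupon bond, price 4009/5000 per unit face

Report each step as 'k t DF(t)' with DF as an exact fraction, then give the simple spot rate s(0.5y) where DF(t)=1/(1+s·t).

1 1/2 9857/10000
2 1 959/1000
3 3/2 2279/2500
4 2 863/1000
5 5/2 1069/1250
6 3 1013/1250
7 7/2 4009/5000
s(0.5y) = (1/(9857/10000) − 1)/(1/2) = 286/9857 ≈ 2.9015%

step 1 [0.5y] zero: DF = P = 9857/10000 ≈ 0.985700
step 2 [1y] bond c/2=27/800: DF=(8197069/8000000 − 27/800·(0.985700))/(1+27/800) = 959/1000 ≈ 0.959000
step 3 [1.5y] swap r/2=884/28563: DF=(1 − 884/28563·(0.985700+0.959000))/(1+884/28563) = 2279/2500 ≈ 0.911600
step 4 [2y] swap r/2=1370/37193: DF=(1 − 1370/37193·(0.985700+0.959000+0.911600))/(1+1370/37193) = 863/1000 ≈ 0.863000
step 5 [2.5y] zero: DF = P = 1069/1250 ≈ 0.855200
step 6 [3y] bond c/2=1/32: DF=(313177/320000 − 1/32·(0.985700+0.959000+0.911600+0.863000+0.855200))/(1+1/32) = 1013/1250 ≈ 0.810400
step 7 [3.5y] zero: DF = P = 4009/5000 ≈ 0.801800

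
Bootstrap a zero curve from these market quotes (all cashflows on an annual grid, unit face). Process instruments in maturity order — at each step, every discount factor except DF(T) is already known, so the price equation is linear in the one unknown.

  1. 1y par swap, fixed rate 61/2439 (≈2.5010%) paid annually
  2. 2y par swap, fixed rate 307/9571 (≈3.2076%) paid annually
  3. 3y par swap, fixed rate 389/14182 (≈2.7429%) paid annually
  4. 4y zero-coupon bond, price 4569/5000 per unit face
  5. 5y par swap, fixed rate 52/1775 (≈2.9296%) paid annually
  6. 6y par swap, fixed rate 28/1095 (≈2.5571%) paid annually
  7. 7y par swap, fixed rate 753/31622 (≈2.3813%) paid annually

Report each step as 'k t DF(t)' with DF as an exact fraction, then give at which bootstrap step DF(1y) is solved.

1 1 2439/2500
2 2 4693/5000
3 3 4611/5000
4 4 4569/5000
5 5 1081/1250
6 6 43/50
7 7 4247/5000
DF(1y) is solved at step 1

step 1 [1y] swap r/1=61/2439: DF=(1 − 61/2439·(0))/(1+61/2439) = 2439/2500 ≈ 0.975600
step 2 [2y] swap r/1=307/9571: DF=(1 − 307/9571·(0.975600))/(1+307/9571) = 4693/5000 ≈ 0.938600
step 3 [3y] swap r/1=389/14182: DF=(1 − 389/14182·(0.975600+0.938600))/(1+389/14182) = 4611/5000 ≈ 0.922200
step 4 [4y] zero: DF = P = 4569/5000 ≈ 0.913800
step 5 [5y] swap r/1=52/1775: DF=(1 − 52/1775·(0.975600+0.938600+0.922200+0.913800))/(1+52/1775) = 1081/1250 ≈ 0.864800
step 6 [6y] swap r/1=28/1095: DF=(1 − 28/1095·(0.975600+0.938600+0.922200+0.913800+0.864800))/(1+28/1095) = 43/50 ≈ 0.860000
step 7 [7y] swap r/1=753/31622: DF=(1 − 753/31622·(0.975600+0.938600+0.922200+0.913800+0.864800+0.860000))/(1+753/31622) = 4247/5000 ≈ 0.849400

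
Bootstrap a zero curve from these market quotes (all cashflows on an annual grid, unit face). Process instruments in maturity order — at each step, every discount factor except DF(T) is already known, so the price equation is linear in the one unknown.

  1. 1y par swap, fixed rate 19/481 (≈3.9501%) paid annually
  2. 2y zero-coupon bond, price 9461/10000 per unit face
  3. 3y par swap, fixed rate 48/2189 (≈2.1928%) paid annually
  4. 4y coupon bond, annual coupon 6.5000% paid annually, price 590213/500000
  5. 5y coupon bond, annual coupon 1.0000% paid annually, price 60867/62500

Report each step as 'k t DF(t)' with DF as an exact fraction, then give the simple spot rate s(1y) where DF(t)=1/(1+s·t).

1 1 481/500
2 2 9461/10000
3 3 586/625
4 4 9347/10000
5 5 2317/2500
s(1y) = (1/(481/500) − 1)/(1) = 19/481 ≈ 3.9501%

step 1 [1y] swap r/1=19/481: DF=(1 − 19/481·(0))/(1+19/481) = 481/500 ≈ 0.962000
step 2 [2y] zero: DF = P = 9461/10000 ≈ 0.946100
step 3 [3y] swap r/1=48/2189: DF=(1 − 48/2189·(0.962000+0.946100))/(1+48/2189) = 586/625 ≈ 0.937600
step 4 [4y] bond c/1=13/200: DF=(590213/500000 − 13/200·(0.962000+0.946100+0.937600))/(1+13/200) = 9347/10000 ≈ 0.934700
step 5 [5y] bond c/1=1/100: DF=(60867/62500 − 1/100·(0.962000+0.946100+0.937600+0.934700))/(1+1/100) = 2317/2500 ≈ 0.926800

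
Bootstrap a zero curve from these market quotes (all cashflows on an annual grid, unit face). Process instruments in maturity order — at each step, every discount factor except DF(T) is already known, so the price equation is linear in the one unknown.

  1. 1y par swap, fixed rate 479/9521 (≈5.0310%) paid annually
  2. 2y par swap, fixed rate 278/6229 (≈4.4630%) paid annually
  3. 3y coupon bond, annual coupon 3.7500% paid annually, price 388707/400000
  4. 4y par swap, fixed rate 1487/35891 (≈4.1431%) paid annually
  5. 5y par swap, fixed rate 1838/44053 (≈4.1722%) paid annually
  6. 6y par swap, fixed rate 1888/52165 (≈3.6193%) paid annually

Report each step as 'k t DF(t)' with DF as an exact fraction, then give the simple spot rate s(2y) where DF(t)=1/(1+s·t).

1 1 9521/10000
2 2 4583/5000
3 3 8691/10000
4 4 8513/10000
5 5 4081/5000
6 6 507/625
s(2y) = (1/(4583/5000) − 1)/(2) = 417/9166 ≈ 4.5494%

step 1 [1y] swap r/1=479/9521: DF=(1 − 479/9521·(0))/(1+479/9521) = 9521/10000 ≈ 0.952100
step 2 [2y] swap r/1=278/6229: DF=(1 − 278/6229·(0.952100))/(1+278/6229) = 4583/5000 ≈ 0.916600
step 3 [3y] bond c/1=3/80: DF=(388707/400000 − 3/80·(0.952100+0.916600))/(1+3/80) = 8691/10000 ≈ 0.869100
step 4 [4y] swap r/1=1487/35891: DF=(1 − 1487/35891·(0.952100+0.916600+0.869100))/(1+1487/35891) = 8513/10000 ≈ 0.851300
step 5 [5y] swap r/1=1838/44053: DF=(1 − 1838/44053·(0.952100+0.916600+0.869100+0.851300))/(1+1838/44053) = 4081/5000 ≈ 0.816200
step 6 [6y] swap r/1=1888/52165: DF=(1 − 1888/52165·(0.952100+0.916600+0.869100+0.851300+0.816200))/(1+1888/52165) = 507/625 ≈ 0.811200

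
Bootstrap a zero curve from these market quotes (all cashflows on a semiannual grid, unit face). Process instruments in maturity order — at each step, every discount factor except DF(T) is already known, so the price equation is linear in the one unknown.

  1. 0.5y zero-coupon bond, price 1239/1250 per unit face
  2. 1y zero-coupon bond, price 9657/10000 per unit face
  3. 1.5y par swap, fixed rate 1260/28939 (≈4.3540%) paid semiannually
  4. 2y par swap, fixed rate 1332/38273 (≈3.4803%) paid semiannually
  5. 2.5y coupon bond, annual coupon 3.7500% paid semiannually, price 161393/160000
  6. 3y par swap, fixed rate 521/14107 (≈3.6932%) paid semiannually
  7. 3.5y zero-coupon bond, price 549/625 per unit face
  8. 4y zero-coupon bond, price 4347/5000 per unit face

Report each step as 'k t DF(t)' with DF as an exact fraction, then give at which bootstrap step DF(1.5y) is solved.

1 1/2 1239/1250
2 1 9657/10000
3 3/2 937/1000
4 2 4667/5000
5 5/2 9197/10000
6 3 4479/5000
7 7/2 549/625
8 4 4347/5000
DF(1.5y) is solved at step 3

step 1 [0.5y] zero: DF = P = 1239/1250 ≈ 0.991200
step 2 [1y] zero: DF = P = 9657/10000 ≈ 0.965700
step 3 [1.5y] swap r/2=630/28939: DF=(1 − 630/28939·(0.991200+0.965700))/(1+630/28939) = 937/1000 ≈ 0.937000
step 4 [2y] swap r/2=666/38273: DF=(1 − 666/38273·(0.991200+0.965700+0.937000))/(1+666/38273) = 4667/5000 ≈ 0.933400
step 5 [2.5y] bond c/2=3/160: DF=(161393/160000 − 3/160·(0.991200+0.965700+0.937000+0.933400))/(1+3/160) = 9197/10000 ≈ 0.919700
step 6 [3y] swap r/2=521/28214: DF=(1 − 521/28214·(0.991200+0.965700+0.937000+0.933400+0.919700))/(1+521/28214) = 4479/5000 ≈ 0.895800
step 7 [3.5y] zero: DF = P = 549/625 ≈ 0.878400
step 8 [4y] zero: DF = P = 4347/5000 ≈ 0.869400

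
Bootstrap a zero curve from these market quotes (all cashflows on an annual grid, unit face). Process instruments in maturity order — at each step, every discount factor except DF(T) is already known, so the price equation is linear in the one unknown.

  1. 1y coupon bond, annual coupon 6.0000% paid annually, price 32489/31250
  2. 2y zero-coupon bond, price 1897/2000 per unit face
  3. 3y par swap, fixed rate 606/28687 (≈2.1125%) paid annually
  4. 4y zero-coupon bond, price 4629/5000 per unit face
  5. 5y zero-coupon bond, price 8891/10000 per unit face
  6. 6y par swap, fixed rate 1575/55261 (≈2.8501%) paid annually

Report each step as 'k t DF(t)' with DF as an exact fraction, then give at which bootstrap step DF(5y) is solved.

1 1 613/625
2 2 1897/2000
3 3 4697/5000
4 4 4629/5000
5 5 8891/10000
6 6 337/400
DF(5y) is solved at step 5

step 1 [1y] bond c/1=3/50: DF=(32489/31250 − 3/50·(0))/(1+3/50) = 613/625 ≈ 0.980800
step 2 [2y] zero: DF = P = 1897/2000 ≈ 0.948500
step 3 [3y] swap r/1=606/28687: DF=(1 − 606/28687·(0.980800+0.948500))/(1+606/28687) = 4697/5000 ≈ 0.939400
step 4 [4y] zero: DF = P = 4629/5000 ≈ 0.925800
step 5 [5y] zero: DF = P = 8891/10000 ≈ 0.889100
step 6 [6y] swap r/1=1575/55261: DF=(1 − 1575/55261·(0.980800+0.948500+0.939400+0.925800+0.889100))/(1+1575/55261) = 337/400 ≈ 0.842500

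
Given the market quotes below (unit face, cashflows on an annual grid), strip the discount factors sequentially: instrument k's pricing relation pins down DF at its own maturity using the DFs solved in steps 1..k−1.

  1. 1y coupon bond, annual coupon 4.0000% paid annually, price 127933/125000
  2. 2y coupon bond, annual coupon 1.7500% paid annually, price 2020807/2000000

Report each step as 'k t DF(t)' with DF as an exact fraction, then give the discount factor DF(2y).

1 1 9841/10000
2 2 9761/10000
DF(2y) = 9761/10000 ≈ 0.976100

step 1 [1y] bond c/1=1/25: DF=(127933/125000 − 1/25·(0))/(1+1/25) = 9841/10000 ≈ 0.984100
step 2 [2y] bond c/1=7/400: DF=(2020807/2000000 − 7/400·(0.984100))/(1+7/400) = 9761/10000 ≈ 0.976100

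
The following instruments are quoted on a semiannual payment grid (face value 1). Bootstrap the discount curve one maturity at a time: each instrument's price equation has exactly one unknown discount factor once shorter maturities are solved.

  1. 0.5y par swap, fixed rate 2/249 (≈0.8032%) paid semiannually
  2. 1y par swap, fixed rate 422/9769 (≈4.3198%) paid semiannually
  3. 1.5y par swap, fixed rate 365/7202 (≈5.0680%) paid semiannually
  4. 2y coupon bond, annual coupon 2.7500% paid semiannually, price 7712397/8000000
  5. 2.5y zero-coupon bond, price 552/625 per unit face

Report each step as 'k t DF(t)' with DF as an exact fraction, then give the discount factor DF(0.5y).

step 1 [0.5y] swap r/2=1/249: DF=(1 − 1/249·(0))/(1+1/249) = 249/250 ≈ 0.996000
step 2 [1y] swap r/2=211/9769: DF=(1 − 211/9769·(0.996000))/(1+211/9769) = 4789/5000 ≈ 0.957800
step 3 [1.5y] swap r/2=365/14404: DF=(1 − 365/14404·(0.996000+0.957800))/(1+365/14404) = 927/1000 ≈ 0.927000
step 4 [2y] bond c/2=11/800: DF=(7712397/8000000 − 11/800·(0.996000+0.957800+0.927000))/(1+11/800) = 9119/10000 ≈ 0.911900
step 5 [2.5y] zero: DF = P = 552/625 ≈ 0.883200

1 1/2 249/250
2 1 4789/5000
3 3/2 927/1000
4 2 9119/10000
5 5/2 552/625
DF(0.5y) = 249/250 ≈ 0.996000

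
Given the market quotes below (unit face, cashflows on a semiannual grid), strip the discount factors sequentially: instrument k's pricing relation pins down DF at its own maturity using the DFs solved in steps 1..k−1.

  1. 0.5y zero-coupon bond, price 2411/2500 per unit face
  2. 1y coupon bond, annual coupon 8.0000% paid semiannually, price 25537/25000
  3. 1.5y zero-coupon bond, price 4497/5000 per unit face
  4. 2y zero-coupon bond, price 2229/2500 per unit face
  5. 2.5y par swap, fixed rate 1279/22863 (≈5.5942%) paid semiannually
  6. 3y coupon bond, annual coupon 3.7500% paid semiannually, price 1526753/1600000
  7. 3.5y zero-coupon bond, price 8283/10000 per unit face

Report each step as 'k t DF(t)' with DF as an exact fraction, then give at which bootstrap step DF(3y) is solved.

step 1 [0.5y] zero: DF = P = 2411/2500 ≈ 0.964400
step 2 [1y] bond c/2=1/25: DF=(25537/25000 − 1/25·(0.964400))/(1+1/25) = 9451/10000 ≈ 0.945100
step 3 [1.5y] zero: DF = P = 4497/5000 ≈ 0.899400
step 4 [2y] zero: DF = P = 2229/2500 ≈ 0.891600
step 5 [2.5y] swap r/2=1279/45726: DF=(1 − 1279/45726·(0.964400+0.945100+0.899400+0.891600))/(1+1279/45726) = 8721/10000 ≈ 0.872100
step 6 [3y] bond c/2=3/160: DF=(1526753/1600000 − 3/160·(0.964400+0.945100+0.899400+0.891600+0.872100))/(1+3/160) = 341/400 ≈ 0.852500
step 7 [3.5y] zero: DF = P = 8283/10000 ≈ 0.828300

1 1/2 2411/2500
2 1 9451/10000
3 3/2 4497/5000
4 2 2229/2500
5 5/2 8721/10000
6 3 341/400
7 7/2 8283/10000
DF(3y) is solved at step 6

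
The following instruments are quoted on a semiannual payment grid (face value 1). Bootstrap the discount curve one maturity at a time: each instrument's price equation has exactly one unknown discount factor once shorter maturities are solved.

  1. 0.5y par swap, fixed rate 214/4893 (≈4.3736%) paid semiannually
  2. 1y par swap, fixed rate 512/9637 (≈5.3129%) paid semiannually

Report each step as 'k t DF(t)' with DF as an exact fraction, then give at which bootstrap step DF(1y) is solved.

1 1/2 4893/5000
2 1 593/625
DF(1y) is solved at step 2

step 1 [0.5y] swap r/2=107/4893: DF=(1 − 107/4893·(0))/(1+107/4893) = 4893/5000 ≈ 0.978600
step 2 [1y] swap r/2=256/9637: DF=(1 − 256/9637·(0.978600))/(1+256/9637) = 593/625 ≈ 0.948800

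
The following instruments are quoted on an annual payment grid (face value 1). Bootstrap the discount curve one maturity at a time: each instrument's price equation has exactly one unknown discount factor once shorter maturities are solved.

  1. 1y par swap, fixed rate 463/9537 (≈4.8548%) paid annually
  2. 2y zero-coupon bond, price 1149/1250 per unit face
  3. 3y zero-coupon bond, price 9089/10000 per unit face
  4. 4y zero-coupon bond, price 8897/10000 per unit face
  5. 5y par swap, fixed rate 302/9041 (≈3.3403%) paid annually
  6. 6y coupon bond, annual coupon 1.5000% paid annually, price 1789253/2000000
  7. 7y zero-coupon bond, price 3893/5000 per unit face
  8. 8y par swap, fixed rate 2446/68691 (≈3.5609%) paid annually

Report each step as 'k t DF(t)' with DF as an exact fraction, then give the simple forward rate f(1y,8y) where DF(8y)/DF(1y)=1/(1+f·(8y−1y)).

step 1 [1y] swap r/1=463/9537: DF=(1 − 463/9537·(0))/(1+463/9537) = 9537/10000 ≈ 0.953700
step 2 [2y] zero: DF = P = 1149/1250 ≈ 0.919200
step 3 [3y] zero: DF = P = 9089/10000 ≈ 0.908900
step 4 [4y] zero: DF = P = 8897/10000 ≈ 0.889700
step 5 [5y] swap r/1=302/9041: DF=(1 − 302/9041·(0.953700+0.919200+0.908900+0.889700))/(1+302/9041) = 849/1000 ≈ 0.849000
step 6 [6y] bond c/1=3/200: DF=(1789253/2000000 − 3/200·(0.953700+0.919200+0.908900+0.889700+0.849000))/(1+3/200) = 4073/5000 ≈ 0.814600
step 7 [7y] zero: DF = P = 3893/5000 ≈ 0.778600
step 8 [8y] swap r/1=2446/68691: DF=(1 − 2446/68691·(0.953700+0.919200+0.908900+0.889700+0.849000+0.814600+0.778600))/(1+2446/68691) = 3777/5000 ≈ 0.755400

1 1 9537/10000
2 2 1149/1250
3 3 9089/10000
4 4 8897/10000
5 5 849/1000
6 6 4073/5000
7 7 3893/5000
8 8 3777/5000
f(1y,8y) = ((9537/10000)/(3777/5000) − 1)/(7) = 661/17626 ≈ 3.7501%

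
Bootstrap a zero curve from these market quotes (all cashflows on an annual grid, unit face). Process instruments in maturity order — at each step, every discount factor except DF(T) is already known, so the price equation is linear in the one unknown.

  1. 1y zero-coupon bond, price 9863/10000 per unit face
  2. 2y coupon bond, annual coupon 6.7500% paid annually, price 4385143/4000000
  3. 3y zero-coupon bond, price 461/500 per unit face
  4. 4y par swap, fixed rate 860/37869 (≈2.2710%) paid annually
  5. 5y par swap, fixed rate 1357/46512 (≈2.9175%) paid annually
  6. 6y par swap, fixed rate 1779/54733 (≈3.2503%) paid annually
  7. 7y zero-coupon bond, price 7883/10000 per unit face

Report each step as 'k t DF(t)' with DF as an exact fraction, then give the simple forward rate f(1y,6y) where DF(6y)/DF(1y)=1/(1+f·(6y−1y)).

step 1 [1y] zero: DF = P = 9863/10000 ≈ 0.986300
step 2 [2y] bond c/1=27/400: DF=(4385143/4000000 − 27/400·(0.986300))/(1+27/400) = 4823/5000 ≈ 0.964600
step 3 [3y] zero: DF = P = 461/500 ≈ 0.922000
step 4 [4y] swap r/1=860/37869: DF=(1 − 860/37869·(0.986300+0.964600+0.922000))/(1+860/37869) = 457/500 ≈ 0.914000
step 5 [5y] swap r/1=1357/46512: DF=(1 − 1357/46512·(0.986300+0.964600+0.922000+0.914000))/(1+1357/46512) = 8643/10000 ≈ 0.864300
step 6 [6y] swap r/1=1779/54733: DF=(1 − 1779/54733·(0.986300+0.964600+0.922000+0.914000+0.864300))/(1+1779/54733) = 8221/10000 ≈ 0.822100
step 7 [7y] zero: DF = P = 7883/10000 ≈ 0.788300

1 1 9863/10000
2 2 4823/5000
3 3 461/500
4 4 457/500
5 5 8643/10000
6 6 8221/10000
7 7 7883/10000
f(1y,6y) = ((9863/10000)/(8221/10000) − 1)/(5) = 1642/41105 ≈ 3.9946%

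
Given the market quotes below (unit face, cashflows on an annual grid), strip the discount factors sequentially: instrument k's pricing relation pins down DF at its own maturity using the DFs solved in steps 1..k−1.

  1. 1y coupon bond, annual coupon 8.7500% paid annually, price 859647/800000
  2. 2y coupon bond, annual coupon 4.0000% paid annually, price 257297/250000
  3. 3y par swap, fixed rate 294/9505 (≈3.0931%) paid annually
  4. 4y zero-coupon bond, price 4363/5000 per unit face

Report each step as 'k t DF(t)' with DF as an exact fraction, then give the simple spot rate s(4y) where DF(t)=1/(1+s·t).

step 1 [1y] bond c/1=7/80: DF=(859647/800000 − 7/80·(0))/(1+7/80) = 9881/10000 ≈ 0.988100
step 2 [2y] bond c/1=1/25: DF=(257297/250000 − 1/25·(0.988100))/(1+1/25) = 2379/2500 ≈ 0.951600
step 3 [3y] swap r/1=294/9505: DF=(1 − 294/9505·(0.988100+0.951600))/(1+294/9505) = 4559/5000 ≈ 0.911800
step 4 [4y] zero: DF = P = 4363/5000 ≈ 0.872600

1 1 9881/10000
2 2 2379/2500
3 3 4559/5000
4 4 4363/5000
s(4y) = (1/(4363/5000) − 1)/(4) = 637/17452 ≈ 3.6500%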